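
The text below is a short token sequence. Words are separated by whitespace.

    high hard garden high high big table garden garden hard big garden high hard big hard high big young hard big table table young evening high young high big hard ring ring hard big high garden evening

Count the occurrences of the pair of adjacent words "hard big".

Scanning the 36 overlapping bigram windows for "hard big":
  position 10–11: hard big
  position 14–15: hard big
  position 20–21: hard big
  position 33–34: hard big

4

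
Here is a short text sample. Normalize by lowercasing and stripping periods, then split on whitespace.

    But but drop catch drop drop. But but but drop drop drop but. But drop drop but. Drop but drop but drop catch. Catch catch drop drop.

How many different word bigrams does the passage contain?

27 tokens → 26 bigram windows in total.
Repeated bigrams (each contributes count−1 duplicates):
  but drop: 6
  drop but: 5
  drop drop: 5
  but but: 4
  catch catch: 2
  catch drop: 2
  drop catch: 2
19 duplicate windows → 26 − 19 = 7 distinct.

7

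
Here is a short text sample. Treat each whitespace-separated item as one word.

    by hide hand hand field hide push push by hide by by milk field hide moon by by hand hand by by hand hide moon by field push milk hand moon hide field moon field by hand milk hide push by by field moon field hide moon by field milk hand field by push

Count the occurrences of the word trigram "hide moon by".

3

Scanning the 52 overlapping trigram windows for "hide moon by":
  position 15–17: hide moon by
  position 24–26: hide moon by
  position 46–48: hide moon by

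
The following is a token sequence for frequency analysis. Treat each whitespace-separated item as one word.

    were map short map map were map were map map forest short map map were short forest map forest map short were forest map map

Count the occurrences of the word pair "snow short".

Scanning the 24 overlapping bigram windows for "snow short":
  (none found)

0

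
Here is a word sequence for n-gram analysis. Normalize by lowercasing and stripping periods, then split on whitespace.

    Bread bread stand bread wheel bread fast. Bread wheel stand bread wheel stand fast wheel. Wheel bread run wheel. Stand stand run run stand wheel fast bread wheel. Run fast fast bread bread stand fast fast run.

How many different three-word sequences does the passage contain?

37 tokens → 35 trigram windows in total.
Repeated trigrams (each contributes count−1 duplicates):
  bread bread stand: 2
  bread wheel stand: 2
  fast bread wheel: 2
  stand bread wheel: 2
4 duplicate windows → 35 − 4 = 31 distinct.

31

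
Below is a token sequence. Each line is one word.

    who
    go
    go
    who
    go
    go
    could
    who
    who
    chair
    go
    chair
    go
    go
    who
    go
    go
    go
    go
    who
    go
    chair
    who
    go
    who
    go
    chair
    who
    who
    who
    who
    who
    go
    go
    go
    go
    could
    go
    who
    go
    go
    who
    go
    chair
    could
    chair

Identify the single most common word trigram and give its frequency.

"go who go", 6 times

Trigram frequencies (highest first):
  go who go: 6
  who go go: 5
  go go who: 4
  go go go: 4
  who go chair: 3
  who who who: 3
  … (17 more, each ≤ 2)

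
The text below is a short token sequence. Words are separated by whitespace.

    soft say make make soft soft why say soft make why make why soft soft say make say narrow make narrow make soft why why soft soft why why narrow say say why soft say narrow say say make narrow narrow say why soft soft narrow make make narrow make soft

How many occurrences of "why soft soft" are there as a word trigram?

Scanning the 49 overlapping trigram windows for "why soft soft":
  position 13–15: why soft soft
  position 25–27: why soft soft
  position 43–45: why soft soft

3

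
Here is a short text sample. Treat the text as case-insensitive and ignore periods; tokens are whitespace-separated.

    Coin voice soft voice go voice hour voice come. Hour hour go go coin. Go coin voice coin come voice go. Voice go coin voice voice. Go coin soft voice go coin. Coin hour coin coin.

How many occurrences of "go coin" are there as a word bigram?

5

Scanning the 35 overlapping bigram windows for "go coin":
  position 13–14: go coin
  position 15–16: go coin
  position 23–24: go coin
  position 27–28: go coin
  position 31–32: go coin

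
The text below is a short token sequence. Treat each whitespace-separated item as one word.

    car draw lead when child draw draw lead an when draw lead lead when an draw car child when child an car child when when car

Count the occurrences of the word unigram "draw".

5

Scanning the 26 tokens for "draw":
  position 2: draw
  position 6: draw
  position 7: draw
  position 11: draw
  position 16: draw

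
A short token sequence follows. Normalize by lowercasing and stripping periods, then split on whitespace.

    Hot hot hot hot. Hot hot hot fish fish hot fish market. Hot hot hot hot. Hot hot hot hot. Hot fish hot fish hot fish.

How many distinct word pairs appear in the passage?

6

26 tokens → 25 bigram windows in total.
Repeated bigrams (each contributes count−1 duplicates):
  hot hot: 14
  hot fish: 5
  fish hot: 3
19 duplicate windows → 25 − 19 = 6 distinct.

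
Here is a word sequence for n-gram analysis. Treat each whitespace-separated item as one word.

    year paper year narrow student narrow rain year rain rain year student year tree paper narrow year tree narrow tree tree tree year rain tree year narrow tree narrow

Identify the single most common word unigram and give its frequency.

"year", 8 times

Unigram frequencies (highest first):
  year: 8
  tree: 7
  narrow: 6
  rain: 4
  paper: 2
  student: 2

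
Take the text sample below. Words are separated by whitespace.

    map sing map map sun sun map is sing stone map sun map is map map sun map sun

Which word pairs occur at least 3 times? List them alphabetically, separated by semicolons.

Bigram counts meeting the condition (at least 3 times):
  map sun: 4
  sun map: 3

map sun; sun map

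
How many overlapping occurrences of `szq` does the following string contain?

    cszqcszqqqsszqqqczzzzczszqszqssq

Sliding a length-3 window over the 32 characters (30 positions):
  position 2–4: szq
  position 6–8: szq
  position 12–14: szq
  position 24–26: szq
  position 27–29: szq

5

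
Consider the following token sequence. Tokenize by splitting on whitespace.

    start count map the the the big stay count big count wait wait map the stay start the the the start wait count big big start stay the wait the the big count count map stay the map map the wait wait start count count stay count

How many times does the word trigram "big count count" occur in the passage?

1

Scanning the 45 overlapping trigram windows for "big count count":
  position 32–34: big count count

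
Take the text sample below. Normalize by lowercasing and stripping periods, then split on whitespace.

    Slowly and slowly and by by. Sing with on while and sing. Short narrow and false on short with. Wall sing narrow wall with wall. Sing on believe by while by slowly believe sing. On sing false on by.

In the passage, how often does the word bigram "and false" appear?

1

Scanning the 38 overlapping bigram windows for "and false":
  position 15–16: and false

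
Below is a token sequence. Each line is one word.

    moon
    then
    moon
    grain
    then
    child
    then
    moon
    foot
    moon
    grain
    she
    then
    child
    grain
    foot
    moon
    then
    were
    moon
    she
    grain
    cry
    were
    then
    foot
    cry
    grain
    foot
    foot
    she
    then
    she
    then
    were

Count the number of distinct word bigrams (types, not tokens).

25

35 tokens → 34 bigram windows in total.
Repeated bigrams (each contributes count−1 duplicates):
  she then: 3
  foot moon: 2
  grain foot: 2
  moon grain: 2
  moon then: 2
  then child: 2
  then moon: 2
  then were: 2
9 duplicate windows → 34 − 9 = 25 distinct.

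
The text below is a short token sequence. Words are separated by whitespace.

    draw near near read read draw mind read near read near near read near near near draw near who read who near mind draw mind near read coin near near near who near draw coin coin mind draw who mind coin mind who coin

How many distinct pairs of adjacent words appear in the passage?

26

44 tokens → 43 bigram windows in total.
Repeated bigrams (each contributes count−1 duplicates):
  near near: 6
  near read: 4
  read near: 3
  coin mind: 2
  draw mind: 2
  draw near: 2
  mind draw: 2
  near draw: 2
  … (2 more repeated)
17 duplicate windows → 43 − 17 = 26 distinct.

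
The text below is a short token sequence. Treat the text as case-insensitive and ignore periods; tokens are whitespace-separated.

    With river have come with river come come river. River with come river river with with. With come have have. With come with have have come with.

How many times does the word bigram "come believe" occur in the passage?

0

Scanning the 26 overlapping bigram windows for "come believe":
  (none found)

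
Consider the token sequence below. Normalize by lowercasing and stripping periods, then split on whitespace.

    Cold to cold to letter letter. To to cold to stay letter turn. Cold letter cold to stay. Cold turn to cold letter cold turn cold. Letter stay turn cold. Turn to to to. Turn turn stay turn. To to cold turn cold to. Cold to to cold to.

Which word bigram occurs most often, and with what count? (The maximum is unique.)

Bigram frequencies (highest first):
  cold to: 7
  to cold: 6
  to to: 5
  turn cold: 4
  cold turn: 4
  cold letter: 3
  … (14 more, each ≤ 3)

"cold to", 7 times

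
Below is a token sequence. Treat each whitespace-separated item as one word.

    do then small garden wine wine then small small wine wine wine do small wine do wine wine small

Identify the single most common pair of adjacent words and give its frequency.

Bigram frequencies (highest first):
  wine wine: 4
  then small: 2
  small wine: 2
  wine do: 2
  do then: 1
  small garden: 1
  … (6 more, each ≤ 1)

"wine wine", 4 times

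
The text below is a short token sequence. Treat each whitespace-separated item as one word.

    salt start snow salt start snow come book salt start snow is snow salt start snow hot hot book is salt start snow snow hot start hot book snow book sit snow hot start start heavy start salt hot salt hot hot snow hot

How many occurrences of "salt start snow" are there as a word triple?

Scanning the 42 overlapping trigram windows for "salt start snow":
  position 1–3: salt start snow
  position 4–6: salt start snow
  position 9–11: salt start snow
  position 14–16: salt start snow
  position 21–23: salt start snow

5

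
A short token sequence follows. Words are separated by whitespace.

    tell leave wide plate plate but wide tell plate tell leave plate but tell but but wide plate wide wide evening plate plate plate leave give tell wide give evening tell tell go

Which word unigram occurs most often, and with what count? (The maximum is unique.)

"plate", 8 times

Unigram frequencies (highest first):
  plate: 8
  tell: 7
  wide: 6
  but: 4
  leave: 3
  evening: 2
  … (2 more, each ≤ 2)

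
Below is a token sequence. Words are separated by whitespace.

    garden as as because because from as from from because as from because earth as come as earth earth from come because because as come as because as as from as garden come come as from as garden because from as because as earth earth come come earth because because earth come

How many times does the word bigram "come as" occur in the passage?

3

Scanning the 51 overlapping bigram windows for "come as":
  position 16–17: come as
  position 25–26: come as
  position 34–35: come as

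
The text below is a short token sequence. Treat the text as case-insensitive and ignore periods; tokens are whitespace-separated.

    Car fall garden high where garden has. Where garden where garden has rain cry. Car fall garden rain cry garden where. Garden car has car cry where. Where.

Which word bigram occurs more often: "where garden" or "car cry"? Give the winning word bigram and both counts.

"where garden" (4 vs 1)

"where garden": 4 occurrences
"car cry": 1 occurrence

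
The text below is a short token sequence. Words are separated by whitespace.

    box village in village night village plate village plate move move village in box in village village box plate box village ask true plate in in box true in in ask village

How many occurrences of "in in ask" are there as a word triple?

1

Scanning the 30 overlapping trigram windows for "in in ask":
  position 29–31: in in ask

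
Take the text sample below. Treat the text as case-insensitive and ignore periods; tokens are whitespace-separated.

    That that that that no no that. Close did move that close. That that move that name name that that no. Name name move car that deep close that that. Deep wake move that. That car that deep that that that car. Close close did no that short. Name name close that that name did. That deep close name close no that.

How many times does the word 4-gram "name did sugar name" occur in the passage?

0

Scanning the 59 overlapping 4-gram windows for "name did sugar name":
  (none found)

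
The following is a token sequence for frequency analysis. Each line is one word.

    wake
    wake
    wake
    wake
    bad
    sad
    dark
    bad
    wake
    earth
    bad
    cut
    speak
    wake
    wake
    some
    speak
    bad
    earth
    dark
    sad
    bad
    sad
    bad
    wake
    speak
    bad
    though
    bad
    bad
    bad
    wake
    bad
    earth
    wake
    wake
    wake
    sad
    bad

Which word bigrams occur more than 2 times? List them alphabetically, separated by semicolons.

bad wake; sad bad; wake wake

Bigram counts meeting the condition (more than 2 times):
  bad wake: 3
  sad bad: 3
  wake wake: 6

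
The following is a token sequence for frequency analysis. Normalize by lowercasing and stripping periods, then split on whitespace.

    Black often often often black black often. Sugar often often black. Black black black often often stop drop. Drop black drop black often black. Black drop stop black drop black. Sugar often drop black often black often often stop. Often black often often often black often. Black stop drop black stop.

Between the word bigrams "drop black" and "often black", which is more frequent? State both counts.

"drop black": 5 occurrences
"often black": 7 occurrences

"often black" (7 vs 5)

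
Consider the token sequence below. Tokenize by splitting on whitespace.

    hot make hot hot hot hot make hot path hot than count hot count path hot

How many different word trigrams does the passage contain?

12

16 tokens → 14 trigram windows in total.
Repeated trigrams (each contributes count−1 duplicates):
  hot hot hot: 2
  hot make hot: 2
2 duplicate windows → 14 − 2 = 12 distinct.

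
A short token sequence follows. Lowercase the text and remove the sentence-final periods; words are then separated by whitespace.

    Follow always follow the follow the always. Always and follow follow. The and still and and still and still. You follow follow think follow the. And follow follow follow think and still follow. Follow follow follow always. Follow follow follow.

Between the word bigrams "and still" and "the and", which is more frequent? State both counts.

"and still" (4 vs 2)

"and still": 4 occurrences
"the and": 2 occurrences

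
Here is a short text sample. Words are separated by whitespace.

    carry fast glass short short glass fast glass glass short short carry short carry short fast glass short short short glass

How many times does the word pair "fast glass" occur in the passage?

3

Scanning the 20 overlapping bigram windows for "fast glass":
  position 2–3: fast glass
  position 7–8: fast glass
  position 16–17: fast glass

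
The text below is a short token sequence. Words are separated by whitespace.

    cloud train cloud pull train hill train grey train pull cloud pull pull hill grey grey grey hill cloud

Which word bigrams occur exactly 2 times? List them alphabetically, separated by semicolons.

Bigram counts meeting the condition (exactly 2 times):
  cloud pull: 2
  grey grey: 2

cloud pull; grey grey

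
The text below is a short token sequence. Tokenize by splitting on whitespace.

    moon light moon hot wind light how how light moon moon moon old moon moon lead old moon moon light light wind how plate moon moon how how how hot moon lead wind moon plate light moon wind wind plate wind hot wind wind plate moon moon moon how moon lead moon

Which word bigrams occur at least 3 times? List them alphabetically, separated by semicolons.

how how; light moon; moon lead; moon moon

Bigram counts meeting the condition (at least 3 times):
  how how: 3
  light moon: 3
  moon lead: 3
  moon moon: 7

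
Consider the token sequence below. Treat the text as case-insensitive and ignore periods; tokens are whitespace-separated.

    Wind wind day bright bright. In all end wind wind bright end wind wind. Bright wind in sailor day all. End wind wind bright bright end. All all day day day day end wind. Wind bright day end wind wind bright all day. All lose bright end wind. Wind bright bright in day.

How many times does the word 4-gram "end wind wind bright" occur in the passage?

6

Scanning the 50 overlapping 4-gram windows for "end wind wind bright":
  position 8–11: end wind wind bright
  position 12–15: end wind wind bright
  position 21–24: end wind wind bright
  position 33–36: end wind wind bright
  position 38–41: end wind wind bright
  position 47–50: end wind wind bright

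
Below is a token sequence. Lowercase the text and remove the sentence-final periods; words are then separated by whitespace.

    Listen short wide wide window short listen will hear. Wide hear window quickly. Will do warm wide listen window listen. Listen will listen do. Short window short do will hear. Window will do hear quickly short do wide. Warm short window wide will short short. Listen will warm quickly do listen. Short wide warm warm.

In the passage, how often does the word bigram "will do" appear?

2

Scanning the 54 overlapping bigram windows for "will do":
  position 14–15: will do
  position 32–33: will do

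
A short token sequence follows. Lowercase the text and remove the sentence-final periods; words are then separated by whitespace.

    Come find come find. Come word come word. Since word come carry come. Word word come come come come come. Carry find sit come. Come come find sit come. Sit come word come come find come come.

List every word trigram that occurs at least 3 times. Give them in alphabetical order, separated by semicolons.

come come come; come find come

Trigram counts meeting the condition (at least 3 times):
  come come come: 4
  come find come: 3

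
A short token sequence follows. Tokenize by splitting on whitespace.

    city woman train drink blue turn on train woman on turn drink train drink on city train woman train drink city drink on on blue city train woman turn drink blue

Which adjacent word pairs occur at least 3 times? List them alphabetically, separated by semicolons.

train drink; train woman

Bigram counts meeting the condition (at least 3 times):
  train drink: 3
  train woman: 3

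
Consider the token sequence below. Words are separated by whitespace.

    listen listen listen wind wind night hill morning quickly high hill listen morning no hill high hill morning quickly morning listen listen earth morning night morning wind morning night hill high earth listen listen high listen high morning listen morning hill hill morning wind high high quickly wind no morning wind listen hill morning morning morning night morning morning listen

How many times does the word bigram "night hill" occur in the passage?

Scanning the 59 overlapping bigram windows for "night hill":
  position 6–7: night hill
  position 29–30: night hill

2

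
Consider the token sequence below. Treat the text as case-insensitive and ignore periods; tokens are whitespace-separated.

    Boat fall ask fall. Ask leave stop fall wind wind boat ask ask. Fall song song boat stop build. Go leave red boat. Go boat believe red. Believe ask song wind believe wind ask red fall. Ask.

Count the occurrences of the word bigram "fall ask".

Scanning the 36 overlapping bigram windows for "fall ask":
  position 2–3: fall ask
  position 4–5: fall ask
  position 36–37: fall ask

3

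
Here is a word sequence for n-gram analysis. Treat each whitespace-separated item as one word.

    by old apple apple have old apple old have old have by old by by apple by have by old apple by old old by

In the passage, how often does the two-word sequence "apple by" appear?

Scanning the 24 overlapping bigram windows for "apple by":
  position 16–17: apple by
  position 21–22: apple by

2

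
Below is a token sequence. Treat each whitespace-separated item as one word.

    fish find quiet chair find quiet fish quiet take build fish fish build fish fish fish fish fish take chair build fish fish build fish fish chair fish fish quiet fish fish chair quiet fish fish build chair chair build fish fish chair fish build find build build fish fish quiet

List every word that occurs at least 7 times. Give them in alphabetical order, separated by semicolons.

Unigram counts meeting the condition (at least 7 times):
  build: 9
  chair: 7
  fish: 24

build; chair; fish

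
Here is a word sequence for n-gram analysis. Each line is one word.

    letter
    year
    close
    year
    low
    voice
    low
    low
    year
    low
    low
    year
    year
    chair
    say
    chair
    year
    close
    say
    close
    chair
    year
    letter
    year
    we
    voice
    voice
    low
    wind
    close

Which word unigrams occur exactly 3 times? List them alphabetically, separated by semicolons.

chair; voice

Unigram counts meeting the condition (exactly 3 times):
  chair: 3
  voice: 3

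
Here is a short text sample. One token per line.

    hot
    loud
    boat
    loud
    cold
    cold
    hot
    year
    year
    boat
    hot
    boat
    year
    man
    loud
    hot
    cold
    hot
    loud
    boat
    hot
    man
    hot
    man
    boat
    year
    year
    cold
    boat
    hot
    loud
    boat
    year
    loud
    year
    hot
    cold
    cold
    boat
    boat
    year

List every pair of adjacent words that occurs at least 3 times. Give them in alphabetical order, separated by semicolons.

Bigram counts meeting the condition (at least 3 times):
  boat hot: 3
  boat year: 4
  hot loud: 3
  loud boat: 3

boat hot; boat year; hot loud; loud boat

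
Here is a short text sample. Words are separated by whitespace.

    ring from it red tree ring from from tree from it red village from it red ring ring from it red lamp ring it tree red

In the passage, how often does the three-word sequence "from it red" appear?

4

Scanning the 24 overlapping trigram windows for "from it red":
  position 2–4: from it red
  position 10–12: from it red
  position 14–16: from it red
  position 19–21: from it red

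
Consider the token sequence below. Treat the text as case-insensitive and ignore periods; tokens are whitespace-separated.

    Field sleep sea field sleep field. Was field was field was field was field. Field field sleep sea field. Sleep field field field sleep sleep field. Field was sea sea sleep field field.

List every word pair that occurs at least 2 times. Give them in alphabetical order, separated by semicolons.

field field; field sleep; field was; sea field; sleep field; sleep sea; was field

Bigram counts meeting the condition (at least 2 times):
  field field: 6
  field sleep: 5
  field was: 5
  sea field: 2
  sleep field: 4
  sleep sea: 2
  was field: 4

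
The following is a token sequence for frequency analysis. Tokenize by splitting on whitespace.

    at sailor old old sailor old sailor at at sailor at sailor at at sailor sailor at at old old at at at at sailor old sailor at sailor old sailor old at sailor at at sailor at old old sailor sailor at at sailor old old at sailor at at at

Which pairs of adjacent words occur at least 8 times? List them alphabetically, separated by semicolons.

at at; at sailor; sailor at

Bigram counts meeting the condition (at least 8 times):
  at at: 10
  at sailor: 10
  sailor at: 9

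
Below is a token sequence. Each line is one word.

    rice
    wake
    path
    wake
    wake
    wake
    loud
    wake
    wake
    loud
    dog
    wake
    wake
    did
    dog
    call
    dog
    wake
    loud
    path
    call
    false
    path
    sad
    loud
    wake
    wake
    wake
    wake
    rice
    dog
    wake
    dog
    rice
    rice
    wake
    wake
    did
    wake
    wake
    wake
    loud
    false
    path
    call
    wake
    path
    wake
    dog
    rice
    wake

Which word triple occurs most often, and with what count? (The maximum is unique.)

"wake wake wake", 4 times

Trigram frequencies (highest first):
  wake wake wake: 4
  wake wake loud: 3
  wake path wake: 2
  loud wake wake: 2
  wake wake did: 2
  wake dog rice: 2
  … (34 more, each ≤ 1)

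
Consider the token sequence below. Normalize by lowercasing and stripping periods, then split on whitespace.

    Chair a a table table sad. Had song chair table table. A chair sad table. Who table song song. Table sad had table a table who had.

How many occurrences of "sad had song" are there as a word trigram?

Scanning the 25 overlapping trigram windows for "sad had song":
  position 6–8: sad had song

1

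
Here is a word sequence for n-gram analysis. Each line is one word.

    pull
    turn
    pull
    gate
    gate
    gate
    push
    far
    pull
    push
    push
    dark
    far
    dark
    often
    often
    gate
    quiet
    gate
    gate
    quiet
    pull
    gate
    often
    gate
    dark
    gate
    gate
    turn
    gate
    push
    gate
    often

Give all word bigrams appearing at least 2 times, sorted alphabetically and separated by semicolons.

gate gate; gate often; gate push; gate quiet; often gate; pull gate

Bigram counts meeting the condition (at least 2 times):
  gate gate: 4
  gate often: 2
  gate push: 2
  gate quiet: 2
  often gate: 2
  pull gate: 2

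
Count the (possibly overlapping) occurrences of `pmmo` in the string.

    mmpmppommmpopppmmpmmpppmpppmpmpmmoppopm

1

Sliding a length-4 window over the 39 characters (36 positions):
  position 31–34: pmmo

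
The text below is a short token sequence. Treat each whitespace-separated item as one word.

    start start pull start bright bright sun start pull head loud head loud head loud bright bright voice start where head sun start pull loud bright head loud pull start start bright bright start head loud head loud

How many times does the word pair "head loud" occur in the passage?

6

Scanning the 37 overlapping bigram windows for "head loud":
  position 10–11: head loud
  position 12–13: head loud
  position 14–15: head loud
  position 27–28: head loud
  position 35–36: head loud
  position 37–38: head loud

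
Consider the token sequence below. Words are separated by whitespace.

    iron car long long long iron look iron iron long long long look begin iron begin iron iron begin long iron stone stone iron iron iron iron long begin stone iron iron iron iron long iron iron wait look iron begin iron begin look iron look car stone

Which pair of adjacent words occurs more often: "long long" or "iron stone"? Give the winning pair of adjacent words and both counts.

"long long" (4 vs 1)

"long long": 4 occurrences
"iron stone": 1 occurrence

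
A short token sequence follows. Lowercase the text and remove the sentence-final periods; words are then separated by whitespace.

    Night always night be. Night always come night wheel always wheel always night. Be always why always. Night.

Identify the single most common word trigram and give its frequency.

Trigram frequencies (highest first):
  always night be: 2
  night always night: 1
  night be night: 1
  be night always: 1
  night always come: 1
  always come night: 1
  … (9 more, each ≤ 1)

"always night be", 2 times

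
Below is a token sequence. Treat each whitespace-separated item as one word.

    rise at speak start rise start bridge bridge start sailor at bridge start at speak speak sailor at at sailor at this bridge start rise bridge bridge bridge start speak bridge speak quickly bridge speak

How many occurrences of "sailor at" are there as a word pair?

3

Scanning the 34 overlapping bigram windows for "sailor at":
  position 10–11: sailor at
  position 17–18: sailor at
  position 20–21: sailor at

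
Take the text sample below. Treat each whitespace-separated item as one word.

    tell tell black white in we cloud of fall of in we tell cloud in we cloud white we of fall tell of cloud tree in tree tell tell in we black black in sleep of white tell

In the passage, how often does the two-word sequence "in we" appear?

4

Scanning the 37 overlapping bigram windows for "in we":
  position 5–6: in we
  position 11–12: in we
  position 15–16: in we
  position 30–31: in we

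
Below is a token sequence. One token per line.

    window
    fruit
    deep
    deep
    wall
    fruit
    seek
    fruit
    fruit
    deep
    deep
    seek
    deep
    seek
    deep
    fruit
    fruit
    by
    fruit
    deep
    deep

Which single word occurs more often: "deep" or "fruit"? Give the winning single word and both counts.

"deep" (8 vs 7)

"deep": 8 occurrences
"fruit": 7 occurrences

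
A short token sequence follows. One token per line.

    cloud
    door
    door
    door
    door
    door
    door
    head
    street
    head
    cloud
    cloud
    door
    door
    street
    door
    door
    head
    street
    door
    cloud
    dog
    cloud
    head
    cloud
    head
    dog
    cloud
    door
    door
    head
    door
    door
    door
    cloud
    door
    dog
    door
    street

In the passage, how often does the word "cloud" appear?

Scanning the 39 tokens for "cloud":
  position 1: cloud
  position 11: cloud
  position 12: cloud
  position 21: cloud
  position 23: cloud
  position 25: cloud
  position 28: cloud
  position 35: cloud

8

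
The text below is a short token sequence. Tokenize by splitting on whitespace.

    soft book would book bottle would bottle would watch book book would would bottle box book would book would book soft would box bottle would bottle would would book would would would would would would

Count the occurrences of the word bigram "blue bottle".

0

Scanning the 34 overlapping bigram windows for "blue bottle":
  (none found)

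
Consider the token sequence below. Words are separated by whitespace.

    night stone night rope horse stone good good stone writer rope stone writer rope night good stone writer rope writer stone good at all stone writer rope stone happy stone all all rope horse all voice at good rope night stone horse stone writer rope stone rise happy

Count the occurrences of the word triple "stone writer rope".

Scanning the 46 overlapping trigram windows for "stone writer rope":
  position 9–11: stone writer rope
  position 12–14: stone writer rope
  position 17–19: stone writer rope
  position 25–27: stone writer rope
  position 43–45: stone writer rope

5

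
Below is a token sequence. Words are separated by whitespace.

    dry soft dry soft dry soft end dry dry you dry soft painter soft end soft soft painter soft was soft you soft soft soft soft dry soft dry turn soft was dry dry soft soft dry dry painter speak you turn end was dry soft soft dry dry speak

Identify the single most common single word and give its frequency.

Unigram frequencies (highest first):
  soft: 19
  dry: 15
  end: 3
  you: 3
  painter: 3
  was: 3
  … (2 more, each ≤ 2)

"soft", 19 times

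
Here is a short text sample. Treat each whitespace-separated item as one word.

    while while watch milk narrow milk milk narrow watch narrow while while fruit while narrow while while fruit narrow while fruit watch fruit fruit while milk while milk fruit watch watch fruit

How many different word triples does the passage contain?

28

32 tokens → 30 trigram windows in total.
Repeated trigrams (each contributes count−1 duplicates):
  narrow while while: 2
  while while fruit: 2
2 duplicate windows → 30 − 2 = 28 distinct.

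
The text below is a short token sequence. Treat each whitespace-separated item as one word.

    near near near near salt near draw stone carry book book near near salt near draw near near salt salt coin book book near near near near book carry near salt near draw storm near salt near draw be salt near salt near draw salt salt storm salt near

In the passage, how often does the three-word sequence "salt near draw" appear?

5

Scanning the 47 overlapping trigram windows for "salt near draw":
  position 5–7: salt near draw
  position 14–16: salt near draw
  position 31–33: salt near draw
  position 36–38: salt near draw
  position 42–44: salt near draw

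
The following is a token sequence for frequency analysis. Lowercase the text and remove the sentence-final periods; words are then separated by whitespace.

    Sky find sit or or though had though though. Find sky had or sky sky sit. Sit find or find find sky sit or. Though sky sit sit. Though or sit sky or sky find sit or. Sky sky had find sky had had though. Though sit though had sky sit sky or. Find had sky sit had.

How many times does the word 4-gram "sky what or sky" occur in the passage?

0

Scanning the 55 overlapping 4-gram windows for "sky what or sky":
  (none found)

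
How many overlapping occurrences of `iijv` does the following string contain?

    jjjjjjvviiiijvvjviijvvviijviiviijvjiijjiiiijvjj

Sliding a length-4 window over the 47 characters (44 positions):
  position 11–14: iijv
  position 18–21: iijv
  position 24–27: iijv
  position 31–34: iijv
  position 42–45: iijv

5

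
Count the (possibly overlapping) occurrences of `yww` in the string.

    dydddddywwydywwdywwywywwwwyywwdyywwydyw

Sliding a length-3 window over the 39 characters (37 positions):
  position 8–10: yww
  position 13–15: yww
  position 17–19: yww
  position 22–24: yww
  position 28–30: yww
  position 33–35: yww

6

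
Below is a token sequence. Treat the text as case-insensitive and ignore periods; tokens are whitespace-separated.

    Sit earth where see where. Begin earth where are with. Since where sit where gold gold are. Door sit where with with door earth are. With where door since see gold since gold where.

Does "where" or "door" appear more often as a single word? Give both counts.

"where" (8 vs 3)

"where": 8 occurrences
"door": 3 occurrences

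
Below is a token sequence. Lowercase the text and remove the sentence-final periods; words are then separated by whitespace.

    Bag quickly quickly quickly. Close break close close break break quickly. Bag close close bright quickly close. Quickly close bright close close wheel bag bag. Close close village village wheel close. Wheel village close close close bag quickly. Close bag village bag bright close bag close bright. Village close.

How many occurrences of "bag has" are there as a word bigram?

Scanning the 48 overlapping bigram windows for "bag has":
  (none found)

0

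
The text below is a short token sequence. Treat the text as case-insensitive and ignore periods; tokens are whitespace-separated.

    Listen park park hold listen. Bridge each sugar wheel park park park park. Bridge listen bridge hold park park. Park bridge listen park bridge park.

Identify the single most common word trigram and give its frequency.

Trigram frequencies (highest first):
  park park park: 3
  park park bridge: 2
  park bridge listen: 2
  listen park park: 1
  park park hold: 1
  park hold listen: 1
  … (13 more, each ≤ 1)

"park park park", 3 times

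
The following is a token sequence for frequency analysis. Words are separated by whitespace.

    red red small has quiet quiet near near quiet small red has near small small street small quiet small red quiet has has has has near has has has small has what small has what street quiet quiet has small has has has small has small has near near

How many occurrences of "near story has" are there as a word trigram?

Scanning the 47 overlapping trigram windows for "near story has":
  (none found)

0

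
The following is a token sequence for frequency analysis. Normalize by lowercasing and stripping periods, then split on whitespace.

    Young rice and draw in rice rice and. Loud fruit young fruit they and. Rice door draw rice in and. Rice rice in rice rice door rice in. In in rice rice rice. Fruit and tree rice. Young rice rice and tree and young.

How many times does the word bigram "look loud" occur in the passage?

0

Scanning the 43 overlapping bigram windows for "look loud":
  (none found)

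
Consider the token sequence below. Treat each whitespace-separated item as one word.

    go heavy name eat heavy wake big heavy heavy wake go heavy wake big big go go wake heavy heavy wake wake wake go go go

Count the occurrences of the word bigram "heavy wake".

4

Scanning the 25 overlapping bigram windows for "heavy wake":
  position 5–6: heavy wake
  position 9–10: heavy wake
  position 12–13: heavy wake
  position 20–21: heavy wake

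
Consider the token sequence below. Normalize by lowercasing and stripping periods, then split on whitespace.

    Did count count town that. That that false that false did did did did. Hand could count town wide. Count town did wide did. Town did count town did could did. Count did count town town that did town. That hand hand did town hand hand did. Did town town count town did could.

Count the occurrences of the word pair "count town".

6

Scanning the 53 overlapping bigram windows for "count town":
  position 3–4: count town
  position 17–18: count town
  position 20–21: count town
  position 27–28: count town
  position 34–35: count town
  position 51–52: count town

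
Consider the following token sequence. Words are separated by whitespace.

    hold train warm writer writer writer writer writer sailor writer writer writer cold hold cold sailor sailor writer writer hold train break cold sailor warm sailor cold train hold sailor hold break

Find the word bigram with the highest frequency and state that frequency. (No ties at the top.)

"writer writer", 7 times

Bigram frequencies (highest first):
  writer writer: 7
  hold train: 2
  sailor writer: 2
  cold sailor: 2
  train warm: 1
  warm writer: 1
  … (16 more, each ≤ 1)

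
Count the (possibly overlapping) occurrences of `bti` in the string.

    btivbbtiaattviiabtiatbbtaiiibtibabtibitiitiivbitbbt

Sliding a length-3 window over the 51 characters (49 positions):
  position 1–3: bti
  position 6–8: bti
  position 17–19: bti
  position 29–31: bti
  position 34–36: bti

5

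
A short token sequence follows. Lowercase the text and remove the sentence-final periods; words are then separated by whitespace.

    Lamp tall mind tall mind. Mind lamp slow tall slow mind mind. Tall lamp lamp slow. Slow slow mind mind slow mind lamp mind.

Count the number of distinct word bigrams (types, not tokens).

14

24 tokens → 23 bigram windows in total.
Repeated bigrams (each contributes count−1 duplicates):
  mind mind: 3
  slow mind: 3
  lamp slow: 2
  mind lamp: 2
  mind tall: 2
  slow slow: 2
  tall mind: 2
9 duplicate windows → 23 − 9 = 14 distinct.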